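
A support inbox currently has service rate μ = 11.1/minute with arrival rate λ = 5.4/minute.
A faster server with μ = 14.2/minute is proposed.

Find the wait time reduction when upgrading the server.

System 1: ρ₁ = 5.4/11.1 = 0.4865, W₁ = 1/(11.1-5.4) = 0.1754
System 2: ρ₂ = 5.4/14.2 = 0.3803, W₂ = 1/(14.2-5.4) = 0.1136
Improvement: (W₁-W₂)/W₁ = (0.1754-0.1136)/0.1754 = 35.23%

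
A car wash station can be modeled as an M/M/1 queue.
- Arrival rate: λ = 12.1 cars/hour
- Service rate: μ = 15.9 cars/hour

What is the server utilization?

Server utilization: ρ = λ/μ
ρ = 12.1/15.9 = 0.7610
The server is busy 76.10% of the time.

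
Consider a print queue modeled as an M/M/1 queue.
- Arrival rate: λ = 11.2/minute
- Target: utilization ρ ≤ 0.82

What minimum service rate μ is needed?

ρ = λ/μ, so μ = λ/ρ
μ ≥ 11.2/0.82 = 13.6585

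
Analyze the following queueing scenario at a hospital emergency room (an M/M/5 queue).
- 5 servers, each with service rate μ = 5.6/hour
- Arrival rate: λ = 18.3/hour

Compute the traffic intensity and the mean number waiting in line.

Traffic intensity: ρ = λ/(cμ) = 18.3/(5×5.6) = 0.6536
Since ρ = 0.6536 < 1, system is stable.
Offered load a = λ/μ = cρ = 18.3/5.6 = 3.2679
P₀ = [ Σₙ₌₀^4 aⁿ/n! + a^5/(5!(1-ρ)) ]⁻¹
Σ = a^0/0! + a^1/1! + a^2/2! + a^3/3! + a^4/4! = 1.0000 + 3.2679 + 5.3394 + 5.8162 + 4.7516 = 20.1751
a^5/(5!(1-ρ)) = 372.6622/(120 × 0.346429) = 8.9644
P₀ = 1/(20.1751 + 8.9644) = 0.03432
Lq = P₀·a^5·ρ / (5!(1-ρ)²) = 0.034318 × 372.6622 × 0.65357 / (120 × 0.12001) = 0.5804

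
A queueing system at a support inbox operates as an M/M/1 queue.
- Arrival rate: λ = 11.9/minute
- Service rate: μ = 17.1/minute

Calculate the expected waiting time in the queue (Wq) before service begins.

First, compute utilization: ρ = λ/μ = 11.9/17.1 = 0.6959
For M/M/1: Wq = λ/(μ(μ-λ))
Wq = 11.9/(17.1 × (17.1-11.9))
Wq = 11.9/(17.1 × 5.20)
Wq = 0.1338 minutes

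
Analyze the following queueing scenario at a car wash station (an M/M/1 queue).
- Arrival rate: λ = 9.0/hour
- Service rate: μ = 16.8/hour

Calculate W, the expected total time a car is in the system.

First, compute utilization: ρ = λ/μ = 9.0/16.8 = 0.5357
For M/M/1: W = 1/(μ-λ)
W = 1/(16.8-9.0) = 1/7.80
W = 0.1282 hours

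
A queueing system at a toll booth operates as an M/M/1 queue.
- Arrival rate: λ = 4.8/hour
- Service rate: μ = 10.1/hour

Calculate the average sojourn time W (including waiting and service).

First, compute utilization: ρ = λ/μ = 4.8/10.1 = 0.4752
For M/M/1: W = 1/(μ-λ)
W = 1/(10.1-4.8) = 1/5.30
W = 0.1887 hours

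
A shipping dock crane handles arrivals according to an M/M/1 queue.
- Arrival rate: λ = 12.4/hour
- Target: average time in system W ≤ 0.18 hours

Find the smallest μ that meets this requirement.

For M/M/1: W = 1/(μ-λ)
Need W ≤ 0.18, so 1/(μ-λ) ≤ 0.18
μ - λ ≥ 1/0.18 = 5.5556
μ ≥ 12.4 + 5.5556 = 17.9556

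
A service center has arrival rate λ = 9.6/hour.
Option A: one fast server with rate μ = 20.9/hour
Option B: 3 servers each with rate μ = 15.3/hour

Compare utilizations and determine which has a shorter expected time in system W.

Option A: single server μ = 20.9 (M/M/1)
  ρ_A = 9.6/20.9 = 0.4593
  W_A = 1/(μ-λ) = 1/(20.9-9.6) = 1/11.30 = 0.08850

Option B: 3 servers μ = 15.3 (M/M/3)
  ρ_B = λ/(cμ) = 9.6/(3×15.3) = 0.2092
  Offered load a = λ/μ = cρ = 9.6/15.3 = 0.6275
  P₀ = [ Σₙ₌₀^2 aⁿ/n! + a^3/(3!(1-ρ)) ]⁻¹
  Σ = a^0/0! + a^1/1! + a^2/2! = 1.0000 + 0.6275 + 0.1968 = 1.8243
  a^3/(3!(1-ρ)) = 0.2470/(6 × 0.7908) = 0.05206
  P₀ = 1/(1.8243 + 0.05206) = 0.5329
  Lq = P₀·a^3·ρ / (3!(1-ρ)²) = 0.53295 × 0.24702 × 0.20915 / (6 × 0.62544) = 0.007337
  Wq_B = Lq/λ = 0.007337/9.6 = 0.0007643
  W_B = Wq_B + 1/μ = 0.0007643 + 0.06536 = 0.06612

Since W_B = 0.06612 < W_A = 0.08850, Option B (multiple servers) has the shorter time in system.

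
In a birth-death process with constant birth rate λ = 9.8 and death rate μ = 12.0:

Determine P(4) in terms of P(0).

For constant rates: P(n)/P(0) = (λ/μ)^n
P(4)/P(0) = (9.8/12.0)^4 = 0.81667^4 = 0.4448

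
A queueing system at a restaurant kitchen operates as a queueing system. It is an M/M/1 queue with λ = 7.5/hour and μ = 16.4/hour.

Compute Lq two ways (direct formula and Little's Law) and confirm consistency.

Method 1 (direct): Lq = λ²/(μ(μ-λ)) = 56.25/(16.4 × 8.90) = 0.3854

Method 2 (Little's Law):
W = 1/(μ-λ) = 1/8.90 = 0.11236
Wq = W - 1/μ = 0.11236 - 0.060976 = 0.05138
Lq = λWq = 7.5 × 0.05138 = 0.3854 ✔ (matches Method 1)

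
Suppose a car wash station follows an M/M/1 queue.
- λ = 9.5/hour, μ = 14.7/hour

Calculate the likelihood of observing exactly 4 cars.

ρ = λ/μ = 9.5/14.7 = 0.64626
P(n) = (1-ρ)ρⁿ
P(4) = (1-0.64626) × 0.64626^4
P(4) = 0.35374 × 0.17443
P(4) = 0.06170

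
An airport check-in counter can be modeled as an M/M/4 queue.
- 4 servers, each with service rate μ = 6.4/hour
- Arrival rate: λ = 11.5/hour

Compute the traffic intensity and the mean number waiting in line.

Traffic intensity: ρ = λ/(cμ) = 11.5/(4×6.4) = 0.4492
Since ρ = 0.4492 < 1, system is stable.
Offered load a = λ/μ = cρ = 11.5/6.4 = 1.7969
P₀ = [ Σₙ₌₀^3 aⁿ/n! + a^4/(4!(1-ρ)) ]⁻¹
Σ = a^0/0! + a^1/1! + a^2/2! + a^3/3! = 1.0000 + 1.7969 + 1.6144 + 0.9669 = 5.3782
a^4/(4!(1-ρ)) = 10.4249/(24 × 0.5508) = 0.7886
P₀ = 1/(5.3782 + 0.7886) = 0.1622
Lq = P₀·a^4·ρ / (4!(1-ρ)²) = 0.1622 × 10.4249 × 0.4492 / (24 × 0.3034) = 0.1043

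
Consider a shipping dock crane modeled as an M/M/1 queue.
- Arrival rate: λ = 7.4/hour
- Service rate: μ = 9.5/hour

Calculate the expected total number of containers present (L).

ρ = λ/μ = 7.4/9.5 = 0.7789
For M/M/1: L = λ/(μ-λ)
L = 7.4/(9.5-7.4) = 7.4/2.10
L = 3.5238 containers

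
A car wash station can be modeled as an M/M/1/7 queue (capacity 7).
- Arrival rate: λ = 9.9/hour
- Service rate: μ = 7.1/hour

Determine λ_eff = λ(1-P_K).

ρ = λ/μ = 9.9/7.1 = 1.394366
P₀ = (1-ρ)/(1-ρ^(K+1)) = (1-1.394366)/(1-1.394366^8) = -0.3944/-13.2894 = 0.02968
P_K = P₀×ρ^K = 0.029675 × 1.394366^7 = 0.029675 × 10.2480 = 0.3041
λ_eff = λ(1-P_K) = 9.9 × (1 - 0.30411) = 9.9 × 0.69589 = 6.8893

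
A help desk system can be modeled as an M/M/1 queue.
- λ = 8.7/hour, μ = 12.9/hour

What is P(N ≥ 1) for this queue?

ρ = λ/μ = 8.7/12.9 = 0.6744
P(N ≥ n) = ρⁿ
P(N ≥ 1) = 0.6744^1
P(N ≥ 1) = 0.6744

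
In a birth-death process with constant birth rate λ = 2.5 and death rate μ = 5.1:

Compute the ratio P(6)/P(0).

For constant rates: P(n)/P(0) = (λ/μ)^n
P(6)/P(0) = (2.5/5.1)^6 = 0.490196^6 = 0.01387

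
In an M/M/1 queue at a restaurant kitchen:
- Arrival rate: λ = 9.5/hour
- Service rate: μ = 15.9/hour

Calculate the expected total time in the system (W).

First, compute utilization: ρ = λ/μ = 9.5/15.9 = 0.5975
For M/M/1: W = 1/(μ-λ)
W = 1/(15.9-9.5) = 1/6.40
W = 0.1562 hours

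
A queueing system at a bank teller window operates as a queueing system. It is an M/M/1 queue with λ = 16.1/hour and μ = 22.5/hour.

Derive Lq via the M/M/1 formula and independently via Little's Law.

Method 1 (direct): Lq = λ²/(μ(μ-λ)) = 259.21/(22.5 × 6.40) = 1.8001

Method 2 (Little's Law):
W = 1/(μ-λ) = 1/6.40 = 0.15625
Wq = W - 1/μ = 0.15625 - 0.044444 = 0.11181
Lq = λWq = 16.1 × 0.11181 = 1.8001 ✔ (matches Method 1)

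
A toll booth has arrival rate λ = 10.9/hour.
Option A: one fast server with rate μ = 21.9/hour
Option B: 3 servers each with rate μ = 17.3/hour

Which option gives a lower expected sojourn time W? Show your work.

Option A: single server μ = 21.9 (M/M/1)
  ρ_A = 10.9/21.9 = 0.4977
  W_A = 1/(μ-λ) = 1/(21.9-10.9) = 1/11.00 = 0.09091

Option B: 3 servers μ = 17.3 (M/M/3)
  ρ_B = λ/(cμ) = 10.9/(3×17.3) = 0.2100
  Offered load a = λ/μ = cρ = 10.9/17.3 = 0.6301
  P₀ = [ Σₙ₌₀^2 aⁿ/n! + a^3/(3!(1-ρ)) ]⁻¹
  Σ = a^0/0! + a^1/1! + a^2/2! = 1.0000 + 0.63006 + 0.19849 = 1.8285
  a^3/(3!(1-ρ)) = 0.25012/(6 × 0.78998) = 0.05277
  P₀ = 1/(1.82854 + 0.0527683) = 0.5315
  Lq = P₀·a^3·ρ / (3!(1-ρ)²) = 0.53154 × 0.25012 × 0.21002 / (6 × 0.62407) = 0.007457
  Wq_B = Lq/λ = 0.0074568/10.9 = 0.00068411
  W_B = Wq_B + 1/μ = 0.00068411 + 0.057803 = 0.05849

Since W_B = 0.05849 < W_A = 0.09091, Option B (multiple servers) has the shorter time in system.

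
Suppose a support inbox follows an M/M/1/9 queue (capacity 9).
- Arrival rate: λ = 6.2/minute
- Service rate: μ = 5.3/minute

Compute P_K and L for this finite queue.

ρ = λ/μ = 6.2/5.3 = 1.1698
P₀ = (1-ρ)/(1-ρ^(K+1)) = (1-1.1698)/(1-1.1698^10) = -0.1698/-3.7986 = 0.04470
P_K = P₀×ρ^K = 0.04470 × 1.1698^9 = 0.04470 × 4.1021 = 0.1834
Blocking probability P_9 = 0.1834 (18.34%)
L = ρ[1 - (K+1)ρ^K + Kρ^(K+1)] / [(1-ρ)(1-ρ^(K+1))]
L = 1.1698 × (1 - 10×4.102084 + 9×4.798618) / ((1 - 1.1698) × (1 - 4.798618)) = 5.7433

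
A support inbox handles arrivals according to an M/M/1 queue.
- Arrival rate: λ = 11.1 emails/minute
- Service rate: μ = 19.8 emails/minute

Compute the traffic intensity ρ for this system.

Server utilization: ρ = λ/μ
ρ = 11.1/19.8 = 0.5606
The server is busy 56.06% of the time.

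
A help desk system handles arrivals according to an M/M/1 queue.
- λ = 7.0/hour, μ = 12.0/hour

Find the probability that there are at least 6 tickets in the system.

ρ = λ/μ = 7.0/12.0 = 0.58333
P(N ≥ n) = ρⁿ
P(N ≥ 6) = 0.58333^6
P(N ≥ 6) = 0.03940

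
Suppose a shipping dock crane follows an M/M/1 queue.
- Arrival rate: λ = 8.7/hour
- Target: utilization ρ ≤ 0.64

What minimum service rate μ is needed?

ρ = λ/μ, so μ = λ/ρ
μ ≥ 8.7/0.64 = 13.5937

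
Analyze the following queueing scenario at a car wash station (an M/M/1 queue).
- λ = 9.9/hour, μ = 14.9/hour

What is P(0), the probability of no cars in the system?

ρ = λ/μ = 9.9/14.9 = 0.6644
P(0) = 1 - ρ = 1 - 0.6644 = 0.3356
The server is idle 33.56% of the time.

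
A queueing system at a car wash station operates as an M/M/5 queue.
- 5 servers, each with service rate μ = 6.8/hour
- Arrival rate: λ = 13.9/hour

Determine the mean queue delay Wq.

Traffic intensity: ρ = λ/(cμ) = 13.9/(5×6.8) = 0.4088
Since ρ = 0.4088 < 1, system is stable.
Offered load a = λ/μ = cρ = 13.9/6.8 = 2.0441
P₀ = [ Σₙ₌₀^4 aⁿ/n! + a^5/(5!(1-ρ)) ]⁻¹
Σ = a^0/0! + a^1/1! + a^2/2! + a^3/3! + a^4/4! = 1.0000 + 2.0441 + 2.0892 + 1.4235 + 0.7275 = 7.2843
a^5/(5!(1-ρ)) = 35.6886/(120 × 0.5912) = 0.5031
P₀ = 1/(7.2843 + 0.5031) = 0.1284
Lq = P₀·a^5·ρ / (5!(1-ρ)²) = 0.1284 × 35.6886 × 0.4088 / (120 × 0.3495) = 0.04467
Wq = Lq/λ = 0.04467/13.9 = 0.003214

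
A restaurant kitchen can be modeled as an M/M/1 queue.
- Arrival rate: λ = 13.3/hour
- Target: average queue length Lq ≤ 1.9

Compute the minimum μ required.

For M/M/1: Lq = λ²/(μ(μ-λ))
Need Lq ≤ 1.9, i.e. μ(μ-λ) ≥ λ²/1.9
μ² - 13.3μ - 176.89/1.9 ≥ 0  →  μ² - 13.3μ - 93.1000 ≥ 0
Quadratic formula (positive root): μ = [λ + √(λ² + 4×93.1000)]/2
Discriminant: 176.89 + 4×93.1000 = 549.2900, √549.2900 = 23.4369
μ ≥ (13.3 + 23.4369)/2 = 18.3685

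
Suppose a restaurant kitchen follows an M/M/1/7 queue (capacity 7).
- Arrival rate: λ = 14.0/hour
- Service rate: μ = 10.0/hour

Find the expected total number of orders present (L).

ρ = λ/μ = 14.0/10.0 = 1.4000
P₀ = (1-ρ)/(1-ρ^(K+1)) = (1-1.4000)/(1-1.4000^8) = -0.4000/-13.7579 = 0.02907
P_K = P₀×ρ^K = 0.029074 × 1.4000^7 = 0.029074 × 10.5414 = 0.3065
L = ρ[1 - (K+1)ρ^K + Kρ^(K+1)] / [(1-ρ)(1-ρ^(K+1))]
L = 1.4000 × (1 - 8×10.54135 + 7×14.75789) / ((1 - 1.4000) × (1 - 14.75789)) = 5.0815 orders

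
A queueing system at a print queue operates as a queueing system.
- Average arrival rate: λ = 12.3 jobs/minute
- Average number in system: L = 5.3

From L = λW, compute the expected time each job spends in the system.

Little's Law: L = λW, so W = L/λ
W = 5.3/12.3 = 0.4309 minutes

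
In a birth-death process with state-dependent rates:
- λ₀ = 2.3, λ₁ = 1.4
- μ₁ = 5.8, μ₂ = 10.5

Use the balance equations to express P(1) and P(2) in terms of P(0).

Balance equations:
State 0: λ₀P₀ = μ₁P₁ → P₁ = (λ₀/μ₁)P₀ = (2.3/5.8)P₀ = 0.3966P₀
State 1: P₂ = (λ₀λ₁)/(μ₁μ₂)P₀ = (2.3×1.4)/(5.8×10.5)P₀ = 0.05287P₀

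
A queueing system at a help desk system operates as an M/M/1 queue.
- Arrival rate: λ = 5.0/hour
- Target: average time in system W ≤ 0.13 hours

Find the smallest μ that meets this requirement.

For M/M/1: W = 1/(μ-λ)
Need W ≤ 0.13, so 1/(μ-λ) ≤ 0.13
μ - λ ≥ 1/0.13 = 7.6923
μ ≥ 5.0 + 7.6923 = 12.6923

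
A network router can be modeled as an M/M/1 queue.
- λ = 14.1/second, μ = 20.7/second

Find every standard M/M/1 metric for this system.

Step 1: ρ = λ/μ = 14.1/20.7 = 0.6812
Step 2: L = λ/(μ-λ) = 14.1/6.60 = 2.1364
Step 3: Lq = λ²/(μ(μ-λ)) = 198.81/(20.7×6.60) = 1.4552
Step 4: W = 1/(μ-λ) = 1/6.60 = 0.15152
Step 5: Wq = λ/(μ(μ-λ)) = 14.1/(20.7×6.60) = 0.1032
Step 6: P(0) = 1-ρ = 0.3188
Verify: L = λW = 14.1×0.15152 = 2.1364 ✔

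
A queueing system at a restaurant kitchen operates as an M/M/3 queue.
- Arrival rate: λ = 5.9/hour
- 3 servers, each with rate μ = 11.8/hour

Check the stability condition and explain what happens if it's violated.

Stability requires ρ = λ/(cμ) < 1
ρ = 5.9/(3 × 11.8) = 5.9/35.40 = 0.1667
Since 0.1667 < 1, the system is STABLE.
The servers are busy 16.67% of the time.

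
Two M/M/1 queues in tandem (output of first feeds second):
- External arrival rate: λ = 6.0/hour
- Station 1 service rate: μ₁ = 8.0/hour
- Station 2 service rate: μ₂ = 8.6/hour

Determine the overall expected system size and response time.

By Jackson's theorem, each station behaves as independent M/M/1.
Station 1: ρ₁ = 6.0/8.0 = 0.7500, L₁ = ρ₁/(1-ρ₁) = λ/(μ₁-λ) = 6.0/2.00 = 3.0000
Station 2: ρ₂ = 6.0/8.6 = 0.6977, L₂ = ρ₂/(1-ρ₂) = λ/(μ₂-λ) = 6.0/2.60 = 2.3077
Total: L = L₁ + L₂ = 3.0000 + 2.3077 = 5.3077
W = L/λ = 5.3077/6.0 = 0.8846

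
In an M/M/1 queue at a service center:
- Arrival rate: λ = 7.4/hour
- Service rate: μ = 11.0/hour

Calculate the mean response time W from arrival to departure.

First, compute utilization: ρ = λ/μ = 7.4/11.0 = 0.6727
For M/M/1: W = 1/(μ-λ)
W = 1/(11.0-7.4) = 1/3.60
W = 0.2778 hours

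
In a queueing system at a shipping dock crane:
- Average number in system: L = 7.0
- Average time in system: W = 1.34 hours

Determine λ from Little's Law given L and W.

Little's Law: L = λW, so λ = L/W
λ = 7.0/1.34 = 5.2239 containers/hour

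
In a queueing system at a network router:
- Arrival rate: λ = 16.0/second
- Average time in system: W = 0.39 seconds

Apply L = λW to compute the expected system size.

Little's Law: L = λW
L = 16.0 × 0.39 = 6.2400 packets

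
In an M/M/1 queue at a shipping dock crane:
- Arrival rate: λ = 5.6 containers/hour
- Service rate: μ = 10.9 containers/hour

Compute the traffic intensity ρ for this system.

Server utilization: ρ = λ/μ
ρ = 5.6/10.9 = 0.5138
The server is busy 51.38% of the time.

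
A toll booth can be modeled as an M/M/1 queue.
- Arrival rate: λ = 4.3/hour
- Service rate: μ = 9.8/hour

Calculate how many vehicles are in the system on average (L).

ρ = λ/μ = 4.3/9.8 = 0.4388
For M/M/1: L = λ/(μ-λ)
L = 4.3/(9.8-4.3) = 4.3/5.50
L = 0.7818 vehicles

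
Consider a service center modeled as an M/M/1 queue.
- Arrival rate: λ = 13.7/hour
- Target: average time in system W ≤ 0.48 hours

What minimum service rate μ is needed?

For M/M/1: W = 1/(μ-λ)
Need W ≤ 0.48, so 1/(μ-λ) ≤ 0.48
μ - λ ≥ 1/0.48 = 2.0833
μ ≥ 13.7 + 2.0833 = 15.7833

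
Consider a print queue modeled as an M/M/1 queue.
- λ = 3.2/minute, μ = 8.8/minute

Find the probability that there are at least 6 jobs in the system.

ρ = λ/μ = 3.2/8.8 = 0.36364
P(N ≥ n) = ρⁿ
P(N ≥ 6) = 0.36364^6
P(N ≥ 6) = 0.002312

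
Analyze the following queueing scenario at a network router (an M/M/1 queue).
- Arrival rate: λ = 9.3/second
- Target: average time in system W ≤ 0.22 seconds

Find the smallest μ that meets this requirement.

For M/M/1: W = 1/(μ-λ)
Need W ≤ 0.22, so 1/(μ-λ) ≤ 0.22
μ - λ ≥ 1/0.22 = 4.5455
μ ≥ 9.3 + 4.5455 = 13.8455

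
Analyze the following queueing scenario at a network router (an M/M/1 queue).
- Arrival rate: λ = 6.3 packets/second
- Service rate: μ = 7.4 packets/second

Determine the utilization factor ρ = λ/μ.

Server utilization: ρ = λ/μ
ρ = 6.3/7.4 = 0.8514
The server is busy 85.14% of the time.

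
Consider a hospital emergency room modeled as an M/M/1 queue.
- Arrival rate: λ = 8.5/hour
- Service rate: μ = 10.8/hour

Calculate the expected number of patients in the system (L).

ρ = λ/μ = 8.5/10.8 = 0.7870
For M/M/1: L = λ/(μ-λ)
L = 8.5/(10.8-8.5) = 8.5/2.30
L = 3.6957 patients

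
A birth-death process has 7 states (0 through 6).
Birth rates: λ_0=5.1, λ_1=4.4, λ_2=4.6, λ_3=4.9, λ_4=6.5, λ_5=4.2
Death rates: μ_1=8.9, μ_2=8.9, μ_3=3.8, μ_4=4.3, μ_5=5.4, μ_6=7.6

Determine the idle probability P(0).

Ratios P(n)/P(0) = (λ₀···λₙ₋₁)/(μ₁···μₙ):
P(1)/P(0) = (5.1)/(8.9) = 0.5730
P(2)/P(0) = (5.1×4.4)/(8.9×8.9) = 0.2833
P(3)/P(0) = (5.1×4.4×4.6)/(8.9×8.9×3.8) = 0.3429
P(4)/P(0) = (5.1×4.4×4.6×4.9)/(8.9×8.9×3.8×4.3) = 0.3908
P(5)/P(0) = (5.1×4.4×4.6×4.9×6.5)/(8.9×8.9×3.8×4.3×5.4) = 0.4704
P(6)/P(0) = (5.1×4.4×4.6×4.9×6.5×4.2)/(8.9×8.9×3.8×4.3×5.4×7.6) = 0.2600

Normalization: ∑ P(n) = 1
P(0) × (1.0000 + 0.5730 + 0.2833 + 0.3429 + 0.3908 + 0.4704 + 0.2600) = 1
P(0) × 3.3204 = 1
P(0) = 1/3.3204 = 0.3012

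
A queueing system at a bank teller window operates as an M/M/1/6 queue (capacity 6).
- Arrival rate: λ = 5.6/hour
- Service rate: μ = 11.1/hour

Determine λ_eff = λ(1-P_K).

ρ = λ/μ = 5.6/11.1 = 0.504505
P₀ = (1-ρ)/(1-ρ^(K+1)) = (1-0.504505)/(1-0.504505^7) = 0.49550/0.99168 = 0.4997
P_K = P₀×ρ^K = 0.49965 × 0.504505^6 = 0.49965 × 0.016489 = 0.008239
λ_eff = λ(1-P_K) = 5.6 × (1 - 0.008239) = 5.6 × 0.99176 = 5.5539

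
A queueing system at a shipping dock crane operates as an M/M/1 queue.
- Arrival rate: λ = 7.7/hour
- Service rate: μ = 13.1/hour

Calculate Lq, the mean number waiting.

ρ = λ/μ = 7.7/13.1 = 0.5878
For M/M/1: Lq = λ²/(μ(μ-λ))
Lq = 59.29/(13.1 × 5.40)
Lq = 0.8381 containers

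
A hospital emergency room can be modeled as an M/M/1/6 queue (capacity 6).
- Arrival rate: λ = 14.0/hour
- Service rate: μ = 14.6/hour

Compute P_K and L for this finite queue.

ρ = λ/μ = 14.0/14.6 = 0.9589
P₀ = (1-ρ)/(1-ρ^(K+1)) = (1-0.9589)/(1-0.9589^7) = 0.041100/0.25456 = 0.1615
P_K = P₀×ρ^K = 0.16146 × 0.9589^6 = 0.16146 × 0.77739 = 0.1255
Blocking probability P_6 = 0.1255 (12.55%)
L = ρ[1 - (K+1)ρ^K + Kρ^(K+1)] / [(1-ρ)(1-ρ^(K+1))]
L = 0.9589 × (1 - 7×0.7773917 + 6×0.7454409) / ((1 - 0.9589) × (1 - 0.7454409)) = 2.8324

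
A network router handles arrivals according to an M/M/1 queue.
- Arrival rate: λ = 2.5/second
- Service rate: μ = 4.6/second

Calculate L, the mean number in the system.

ρ = λ/μ = 2.5/4.6 = 0.5435
For M/M/1: L = λ/(μ-λ)
L = 2.5/(4.6-2.5) = 2.5/2.10
L = 1.1905 packets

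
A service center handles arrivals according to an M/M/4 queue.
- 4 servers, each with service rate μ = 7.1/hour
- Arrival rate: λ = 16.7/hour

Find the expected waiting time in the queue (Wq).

Traffic intensity: ρ = λ/(cμ) = 16.7/(4×7.1) = 0.5880
Since ρ = 0.5880 < 1, system is stable.
Offered load a = λ/μ = cρ = 16.7/7.1 = 2.3521
P₀ = [ Σₙ₌₀^3 aⁿ/n! + a^4/(4!(1-ρ)) ]⁻¹
Σ = a^0/0! + a^1/1! + a^2/2! + a^3/3! = 1.0000 + 2.3521 + 2.7662 + 2.1688 = 8.2871
a^4/(4!(1-ρ)) = 30.6078/(24 × 0.41197) = 3.0957
P₀ = 1/(8.2871 + 3.0957) = 0.08785
Lq = P₀·a^4·ρ / (4!(1-ρ)²) = 0.08785 × 30.6078 × 0.5880 / (24 × 0.1697) = 0.3882
Wq = Lq/λ = 0.38818/16.7 = 0.02324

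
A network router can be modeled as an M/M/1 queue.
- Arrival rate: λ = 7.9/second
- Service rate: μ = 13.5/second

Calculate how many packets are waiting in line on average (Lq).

ρ = λ/μ = 7.9/13.5 = 0.5852
For M/M/1: Lq = λ²/(μ(μ-λ))
Lq = 62.41/(13.5 × 5.60)
Lq = 0.8255 packets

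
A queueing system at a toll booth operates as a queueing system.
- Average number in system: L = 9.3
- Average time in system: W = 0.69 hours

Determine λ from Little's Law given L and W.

Little's Law: L = λW, so λ = L/W
λ = 9.3/0.69 = 13.4783 vehicles/hour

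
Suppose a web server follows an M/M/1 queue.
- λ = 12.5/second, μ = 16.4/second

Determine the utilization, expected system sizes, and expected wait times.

Step 1: ρ = λ/μ = 12.5/16.4 = 0.7622
Step 2: L = λ/(μ-λ) = 12.5/3.90 = 3.2051
Step 3: Lq = λ²/(μ(μ-λ)) = 156.25/(16.4×3.90) = 2.4429
Step 4: W = 1/(μ-λ) = 1/3.90 = 0.25641
Step 5: Wq = λ/(μ(μ-λ)) = 12.5/(16.4×3.90) = 0.1954
Step 6: P(0) = 1-ρ = 0.2378
Verify: L = λW = 12.5×0.25641 = 3.2051 ✔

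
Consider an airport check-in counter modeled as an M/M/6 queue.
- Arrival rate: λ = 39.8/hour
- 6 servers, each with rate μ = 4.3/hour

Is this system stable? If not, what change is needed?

Stability requires ρ = λ/(cμ) < 1
ρ = 39.8/(6 × 4.3) = 39.8/25.80 = 1.5426
Since 1.5426 ≥ 1, the system is UNSTABLE.
Need c > λ/μ = 39.8/4.3 = 9.26.
Minimum servers needed: c = 10.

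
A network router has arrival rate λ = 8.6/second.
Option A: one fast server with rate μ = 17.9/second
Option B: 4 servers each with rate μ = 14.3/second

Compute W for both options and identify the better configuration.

Option A: single server μ = 17.9 (M/M/1)
  ρ_A = 8.6/17.9 = 0.4804
  W_A = 1/(μ-λ) = 1/(17.9-8.6) = 1/9.30 = 0.1075

Option B: 4 servers μ = 14.3 (M/M/4)
  ρ_B = λ/(cμ) = 8.6/(4×14.3) = 0.1503
  Offered load a = λ/μ = cρ = 8.6/14.3 = 0.6014
  P₀ = [ Σₙ₌₀^3 aⁿ/n! + a^4/(4!(1-ρ)) ]⁻¹
  Σ = a^0/0! + a^1/1! + a^2/2! + a^3/3! = 1.0000 + 0.6014 + 0.1808 + 0.03625 = 1.8185
  a^4/(4!(1-ρ)) = 0.13081/(24 × 0.84965) = 0.006415
  P₀ = 1/(1.8185 + 0.006415) = 0.5480
  Lq = P₀·a^4·ρ / (4!(1-ρ)²) = 0.54797 × 0.13081 × 0.15035 / (24 × 0.72191) = 0.0006220
  Wq_B = Lq/λ = 0.0006220/8.6 = 0.00007233
  W_B = Wq_B + 1/μ = 0.00007233 + 0.06993 = 0.07000

Since W_B = 0.07000 < W_A = 0.1075, Option B (multiple servers) has the shorter time in system.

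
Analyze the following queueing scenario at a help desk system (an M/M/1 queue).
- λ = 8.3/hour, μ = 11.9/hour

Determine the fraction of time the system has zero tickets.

ρ = λ/μ = 8.3/11.9 = 0.6975
P(0) = 1 - ρ = 1 - 0.6975 = 0.3025
The server is idle 30.25% of the time.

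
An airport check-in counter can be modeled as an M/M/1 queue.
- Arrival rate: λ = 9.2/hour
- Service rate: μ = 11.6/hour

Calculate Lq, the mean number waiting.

ρ = λ/μ = 9.2/11.6 = 0.7931
For M/M/1: Lq = λ²/(μ(μ-λ))
Lq = 84.64/(11.6 × 2.40)
Lq = 3.0402 passengers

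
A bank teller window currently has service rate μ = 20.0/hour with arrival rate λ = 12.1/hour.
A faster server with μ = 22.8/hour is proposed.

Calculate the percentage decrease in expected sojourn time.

System 1: ρ₁ = 12.1/20.0 = 0.6050, W₁ = 1/(20.0-12.1) = 0.12658
System 2: ρ₂ = 12.1/22.8 = 0.5307, W₂ = 1/(22.8-12.1) = 0.093458
Improvement: (W₁-W₂)/W₁ = (0.12658-0.093458)/0.12658 = 26.17%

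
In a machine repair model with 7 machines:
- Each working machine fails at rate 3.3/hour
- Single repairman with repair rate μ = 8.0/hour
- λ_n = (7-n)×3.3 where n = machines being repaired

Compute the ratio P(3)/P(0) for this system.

P(3)/P(0) = ∏_{i=0}^{3-1} λ_i/μ_{i+1}
= (7-0)×3.3/8.0 × (7-1)×3.3/8.0 × (7-2)×3.3/8.0
= 14.7398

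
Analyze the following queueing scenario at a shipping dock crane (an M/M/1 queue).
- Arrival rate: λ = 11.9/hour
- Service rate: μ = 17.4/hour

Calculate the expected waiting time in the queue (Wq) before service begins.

First, compute utilization: ρ = λ/μ = 11.9/17.4 = 0.6839
For M/M/1: Wq = λ/(μ(μ-λ))
Wq = 11.9/(17.4 × (17.4-11.9))
Wq = 11.9/(17.4 × 5.50)
Wq = 0.1243 hours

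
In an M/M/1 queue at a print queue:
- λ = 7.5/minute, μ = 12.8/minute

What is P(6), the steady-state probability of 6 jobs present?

ρ = λ/μ = 7.5/12.8 = 0.58594
P(n) = (1-ρ)ρⁿ
P(6) = (1-0.58594) × 0.58594^6
P(6) = 0.4141 × 0.04047
P(6) = 0.01676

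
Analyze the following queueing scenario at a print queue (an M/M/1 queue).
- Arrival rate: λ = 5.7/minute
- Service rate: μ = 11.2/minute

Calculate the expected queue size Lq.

ρ = λ/μ = 5.7/11.2 = 0.5089
For M/M/1: Lq = λ²/(μ(μ-λ))
Lq = 32.49/(11.2 × 5.50)
Lq = 0.5274 jobs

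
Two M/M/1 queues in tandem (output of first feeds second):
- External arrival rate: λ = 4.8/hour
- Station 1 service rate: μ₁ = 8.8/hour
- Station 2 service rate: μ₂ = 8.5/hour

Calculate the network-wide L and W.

By Jackson's theorem, each station behaves as independent M/M/1.
Station 1: ρ₁ = 4.8/8.8 = 0.5455, L₁ = ρ₁/(1-ρ₁) = λ/(μ₁-λ) = 4.8/4.00 = 1.2000
Station 2: ρ₂ = 4.8/8.5 = 0.5647, L₂ = ρ₂/(1-ρ₂) = λ/(μ₂-λ) = 4.8/3.70 = 1.2973
Total: L = L₁ + L₂ = 1.2000 + 1.2973 = 2.4973
W = L/λ = 2.4973/4.8 = 0.5203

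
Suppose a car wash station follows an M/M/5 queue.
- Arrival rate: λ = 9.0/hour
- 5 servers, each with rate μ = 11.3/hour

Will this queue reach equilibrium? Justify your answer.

Stability requires ρ = λ/(cμ) < 1
ρ = 9.0/(5 × 11.3) = 9.0/56.50 = 0.1593
Since 0.1593 < 1, the system is STABLE.
The servers are busy 15.93% of the time.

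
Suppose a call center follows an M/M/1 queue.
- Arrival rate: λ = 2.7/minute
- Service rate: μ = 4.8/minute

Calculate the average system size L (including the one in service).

ρ = λ/μ = 2.7/4.8 = 0.5625
For M/M/1: L = λ/(μ-λ)
L = 2.7/(4.8-2.7) = 2.7/2.10
L = 1.2857 calls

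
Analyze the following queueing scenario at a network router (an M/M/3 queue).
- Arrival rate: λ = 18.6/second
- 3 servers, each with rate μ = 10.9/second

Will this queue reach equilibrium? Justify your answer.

Stability requires ρ = λ/(cμ) < 1
ρ = 18.6/(3 × 10.9) = 18.6/32.70 = 0.5688
Since 0.5688 < 1, the system is STABLE.
The servers are busy 56.88% of the time.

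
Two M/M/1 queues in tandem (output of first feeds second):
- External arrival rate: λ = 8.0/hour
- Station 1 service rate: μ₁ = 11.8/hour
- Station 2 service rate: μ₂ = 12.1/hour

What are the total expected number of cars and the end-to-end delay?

By Jackson's theorem, each station behaves as independent M/M/1.
Station 1: ρ₁ = 8.0/11.8 = 0.6780, L₁ = ρ₁/(1-ρ₁) = λ/(μ₁-λ) = 8.0/3.80 = 2.1053
Station 2: ρ₂ = 8.0/12.1 = 0.6612, L₂ = ρ₂/(1-ρ₂) = λ/(μ₂-λ) = 8.0/4.10 = 1.9512
Total: L = L₁ + L₂ = 2.1053 + 1.9512 = 4.0565
W = L/λ = 4.0565/8.0 = 0.5071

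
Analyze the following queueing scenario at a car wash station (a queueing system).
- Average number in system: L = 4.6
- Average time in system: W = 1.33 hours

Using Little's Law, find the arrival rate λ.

Little's Law: L = λW, so λ = L/W
λ = 4.6/1.33 = 3.4586 cars/hour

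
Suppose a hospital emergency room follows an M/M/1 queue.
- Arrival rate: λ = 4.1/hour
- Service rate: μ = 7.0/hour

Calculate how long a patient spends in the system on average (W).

First, compute utilization: ρ = λ/μ = 4.1/7.0 = 0.5857
For M/M/1: W = 1/(μ-λ)
W = 1/(7.0-4.1) = 1/2.90
W = 0.3448 hours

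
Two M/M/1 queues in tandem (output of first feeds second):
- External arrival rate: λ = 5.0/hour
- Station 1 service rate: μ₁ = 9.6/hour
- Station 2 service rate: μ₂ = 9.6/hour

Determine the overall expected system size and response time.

By Jackson's theorem, each station behaves as independent M/M/1.
Station 1: ρ₁ = 5.0/9.6 = 0.5208, L₁ = ρ₁/(1-ρ₁) = λ/(μ₁-λ) = 5.0/4.60 = 1.08696
Station 2: ρ₂ = 5.0/9.6 = 0.5208, L₂ = ρ₂/(1-ρ₂) = λ/(μ₂-λ) = 5.0/4.60 = 1.08696
Total: L = L₁ + L₂ = 1.08696 + 1.08696 = 2.1739
W = L/λ = 2.1739/5.0 = 0.4348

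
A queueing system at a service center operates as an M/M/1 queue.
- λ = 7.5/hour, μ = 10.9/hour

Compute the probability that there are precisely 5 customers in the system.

ρ = λ/μ = 7.5/10.9 = 0.6881
P(n) = (1-ρ)ρⁿ
P(5) = (1-0.6881) × 0.6881^5
P(5) = 0.31190 × 0.15426
P(5) = 0.04811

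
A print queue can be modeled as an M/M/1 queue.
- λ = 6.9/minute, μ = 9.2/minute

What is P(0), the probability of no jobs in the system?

ρ = λ/μ = 6.9/9.2 = 0.7500
P(0) = 1 - ρ = 1 - 0.7500 = 0.2500
The server is idle 25.00% of the time.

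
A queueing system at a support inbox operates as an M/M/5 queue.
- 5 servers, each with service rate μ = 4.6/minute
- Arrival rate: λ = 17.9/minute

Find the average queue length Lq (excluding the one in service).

Traffic intensity: ρ = λ/(cμ) = 17.9/(5×4.6) = 0.7783
Since ρ = 0.7783 < 1, system is stable.
Offered load a = λ/μ = cρ = 17.9/4.6 = 3.8913
P₀ = [ Σₙ₌₀^4 aⁿ/n! + a^5/(5!(1-ρ)) ]⁻¹
Σ = a^0/0! + a^1/1! + a^2/2! + a^3/3! + a^4/4! = 1.0000 + 3.8913 + 7.5711 + 9.8205 + 9.5537 = 31.8366
a^5/(5!(1-ρ)) = 892.2283/(120 × 0.221739) = 33.5315
P₀ = 1/(31.8366 + 33.5315) = 0.01530
Lq = P₀·a^5·ρ / (5!(1-ρ)²) = 0.015298 × 892.2283 × 0.77826 / (120 × 0.049168) = 1.8004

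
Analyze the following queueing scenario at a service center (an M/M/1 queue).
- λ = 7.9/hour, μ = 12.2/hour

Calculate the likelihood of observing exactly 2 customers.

ρ = λ/μ = 7.9/12.2 = 0.6475
P(n) = (1-ρ)ρⁿ
P(2) = (1-0.6475) × 0.6475^2
P(2) = 0.3525 × 0.4193
P(2) = 0.1478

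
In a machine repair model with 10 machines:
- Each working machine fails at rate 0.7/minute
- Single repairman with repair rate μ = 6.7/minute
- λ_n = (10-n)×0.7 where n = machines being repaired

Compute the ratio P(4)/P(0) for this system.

P(4)/P(0) = ∏_{i=0}^{4-1} λ_i/μ_{i+1}
= (10-0)×0.7/6.7 × (10-1)×0.7/6.7 × (10-2)×0.7/6.7 × (10-3)×0.7/6.7
= 0.6005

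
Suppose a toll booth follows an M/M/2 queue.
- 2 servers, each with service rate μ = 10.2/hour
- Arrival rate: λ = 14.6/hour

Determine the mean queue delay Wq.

Traffic intensity: ρ = λ/(cμ) = 14.6/(2×10.2) = 0.7157
Since ρ = 0.7157 < 1, system is stable.
Offered load a = λ/μ = cρ = 14.6/10.2 = 1.4314
P₀ = [ Σₙ₌₀^1 aⁿ/n! + a^2/(2!(1-ρ)) ]⁻¹
Σ = a^0/0! + a^1/1! = 1.0000 + 1.4314 = 2.4314
a^2/(2!(1-ρ)) = 2.0488/(2 × 0.28431) = 3.6031
P₀ = 1/(2.4314 + 3.6031) = 0.1657
Lq = P₀·a^2·ρ / (2!(1-ρ)²) = 0.1657 × 2.0488 × 0.7157 / (2 × 0.08083) = 1.5030
Wq = Lq/λ = 1.5030/14.6 = 0.1029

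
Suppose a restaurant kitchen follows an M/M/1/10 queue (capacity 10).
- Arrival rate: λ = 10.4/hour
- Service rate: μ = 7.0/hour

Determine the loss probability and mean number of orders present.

ρ = λ/μ = 10.4/7.0 = 1.4857
P₀ = (1-ρ)/(1-ρ^(K+1)) = (1-1.4857)/(1-1.4857^11) = -0.4857/-76.8471 = 0.006320
P_K = P₀×ρ^K = 0.006320 × 1.4857^10 = 0.006320 × 52.3976 = 0.3312
Blocking probability P_10 = 0.3312 (33.12%)
L = ρ[1 - (K+1)ρ^K + Kρ^(K+1)] / [(1-ρ)(1-ρ^(K+1))]
L = 1.4857 × (1 - 11×52.3976 + 10×77.8471) / ((1 - 1.4857) × (1 - 77.8471)) = 8.0843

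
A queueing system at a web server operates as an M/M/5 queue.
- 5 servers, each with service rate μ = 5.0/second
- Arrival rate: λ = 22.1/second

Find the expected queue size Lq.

Traffic intensity: ρ = λ/(cμ) = 22.1/(5×5.0) = 0.8840
Since ρ = 0.8840 < 1, system is stable.
Offered load a = λ/μ = cρ = 22.1/5.0 = 4.4200
P₀ = [ Σₙ₌₀^4 aⁿ/n! + a^5/(5!(1-ρ)) ]⁻¹
Σ = a^0/0! + a^1/1! + a^2/2! + a^3/3! + a^4/4! = 1.0000 + 4.4200 + 9.7682 + 14.3918 + 15.9030 = 45.4830
a^5/(5!(1-ρ)) = 1686.9855/(120 × 0.1160) = 121.1915
P₀ = 1/(45.4830 + 121.1915) = 0.006000
Lq = P₀·a^5·ρ / (5!(1-ρ)²) = 0.0059997 × 1686.9855 × 0.88400 / (120 × 0.013456) = 5.5411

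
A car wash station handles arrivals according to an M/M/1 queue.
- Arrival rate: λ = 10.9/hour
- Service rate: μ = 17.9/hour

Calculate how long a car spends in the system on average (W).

First, compute utilization: ρ = λ/μ = 10.9/17.9 = 0.6089
For M/M/1: W = 1/(μ-λ)
W = 1/(17.9-10.9) = 1/7.00
W = 0.1429 hours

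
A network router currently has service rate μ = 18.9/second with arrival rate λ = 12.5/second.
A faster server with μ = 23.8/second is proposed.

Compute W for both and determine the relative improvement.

System 1: ρ₁ = 12.5/18.9 = 0.6614, W₁ = 1/(18.9-12.5) = 0.15625
System 2: ρ₂ = 12.5/23.8 = 0.5252, W₂ = 1/(23.8-12.5) = 0.088496
Improvement: (W₁-W₂)/W₁ = (0.15625-0.088496)/0.15625 = 43.36%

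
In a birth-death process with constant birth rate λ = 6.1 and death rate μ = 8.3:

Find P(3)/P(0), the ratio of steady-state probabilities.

For constant rates: P(n)/P(0) = (λ/μ)^n
P(3)/P(0) = (6.1/8.3)^3 = 0.73494^3 = 0.3970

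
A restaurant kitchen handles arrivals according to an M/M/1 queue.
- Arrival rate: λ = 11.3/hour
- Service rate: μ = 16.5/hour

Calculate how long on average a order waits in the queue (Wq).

First, compute utilization: ρ = λ/μ = 11.3/16.5 = 0.6848
For M/M/1: Wq = λ/(μ(μ-λ))
Wq = 11.3/(16.5 × (16.5-11.3))
Wq = 11.3/(16.5 × 5.20)
Wq = 0.1317 hours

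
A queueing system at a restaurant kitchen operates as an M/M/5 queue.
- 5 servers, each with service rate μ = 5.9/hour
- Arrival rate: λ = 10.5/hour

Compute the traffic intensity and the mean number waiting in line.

Traffic intensity: ρ = λ/(cμ) = 10.5/(5×5.9) = 0.3559
Since ρ = 0.3559 < 1, system is stable.
Offered load a = λ/μ = cρ = 10.5/5.9 = 1.7797
P₀ = [ Σₙ₌₀^4 aⁿ/n! + a^5/(5!(1-ρ)) ]⁻¹
Σ = a^0/0! + a^1/1! + a^2/2! + a^3/3! + a^4/4! = 1.00000 + 1.77966 + 1.58360 + 0.939422 + 0.417963 = 5.7206
a^5/(5!(1-ρ)) = 17.8520/(120 × 0.6441) = 0.2310
P₀ = 1/(5.7206 + 0.2310) = 0.1680
Lq = P₀·a^5·ρ / (5!(1-ρ)²) = 0.16802 × 17.8520 × 0.35593 / (120 × 0.41482) = 0.02145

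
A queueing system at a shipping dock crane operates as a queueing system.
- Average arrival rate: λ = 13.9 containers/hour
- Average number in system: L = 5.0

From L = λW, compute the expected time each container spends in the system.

Little's Law: L = λW, so W = L/λ
W = 5.0/13.9 = 0.3597 hours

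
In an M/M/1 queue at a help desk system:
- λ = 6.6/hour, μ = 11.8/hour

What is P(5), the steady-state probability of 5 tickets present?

ρ = λ/μ = 6.6/11.8 = 0.5593
P(n) = (1-ρ)ρⁿ
P(5) = (1-0.5593) × 0.5593^5
P(5) = 0.4407 × 0.05473
P(5) = 0.02412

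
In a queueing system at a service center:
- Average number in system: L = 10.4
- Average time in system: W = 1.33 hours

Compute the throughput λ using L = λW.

Little's Law: L = λW, so λ = L/W
λ = 10.4/1.33 = 7.8195 customers/hour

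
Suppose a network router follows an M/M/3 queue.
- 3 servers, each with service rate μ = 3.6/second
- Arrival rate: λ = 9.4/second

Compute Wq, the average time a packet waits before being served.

Traffic intensity: ρ = λ/(cμ) = 9.4/(3×3.6) = 0.8704
Since ρ = 0.8704 < 1, system is stable.
Offered load a = λ/μ = cρ = 9.4/3.6 = 2.6111
P₀ = [ Σₙ₌₀^2 aⁿ/n! + a^3/(3!(1-ρ)) ]⁻¹
Σ = a^0/0! + a^1/1! + a^2/2! = 1.0000 + 2.6111 + 3.4090 = 7.0201
a^3/(3!(1-ρ)) = 17.80230/(6 × 0.1296296) = 22.8887
P₀ = 1/(7.02006 + 22.8887) = 0.03344
Lq = P₀·a^3·ρ / (3!(1-ρ)²) = 0.033435 × 17.8023 × 0.87037 / (6 × 0.016804) = 5.1383
Wq = Lq/λ = 5.1383/9.4 = 0.5466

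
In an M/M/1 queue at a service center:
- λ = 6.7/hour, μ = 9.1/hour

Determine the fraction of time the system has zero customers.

ρ = λ/μ = 6.7/9.1 = 0.7363
P(0) = 1 - ρ = 1 - 0.7363 = 0.2637
The server is idle 26.37% of the time.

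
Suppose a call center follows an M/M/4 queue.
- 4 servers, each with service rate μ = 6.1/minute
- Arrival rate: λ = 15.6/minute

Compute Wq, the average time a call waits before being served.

Traffic intensity: ρ = λ/(cμ) = 15.6/(4×6.1) = 0.6393
Since ρ = 0.6393 < 1, system is stable.
Offered load a = λ/μ = cρ = 15.6/6.1 = 2.5574
P₀ = [ Σₙ₌₀^3 aⁿ/n! + a^4/(4!(1-ρ)) ]⁻¹
Σ = a^0/0! + a^1/1! + a^2/2! + a^3/3! = 1.0000 + 2.5574 + 3.2701 + 2.7876 = 9.6151
a^4/(4!(1-ρ)) = 42.7739/(24 × 0.360656) = 4.9417
P₀ = 1/(9.6151 + 4.9417) = 0.06870
Lq = P₀·a^4·ρ / (4!(1-ρ)²) = 0.068697 × 42.7739 × 0.63934 / (24 × 0.13007) = 0.6018
Wq = Lq/λ = 0.6018/15.6 = 0.03858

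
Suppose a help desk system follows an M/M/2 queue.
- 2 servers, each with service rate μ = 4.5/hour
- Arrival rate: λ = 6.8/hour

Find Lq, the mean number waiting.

Traffic intensity: ρ = λ/(cμ) = 6.8/(2×4.5) = 0.7556
Since ρ = 0.7556 < 1, system is stable.
Offered load a = λ/μ = cρ = 6.8/4.5 = 1.5111
P₀ = [ Σₙ₌₀^1 aⁿ/n! + a^2/(2!(1-ρ)) ]⁻¹
Σ = a^0/0! + a^1/1! = 1.0000 + 1.5111 = 2.5111
a^2/(2!(1-ρ)) = 2.28346/(2 × 0.244444) = 4.6707
P₀ = 1/(2.5111 + 4.6707) = 0.1392
Lq = P₀·a^2·ρ / (2!(1-ρ)²) = 0.13924 × 2.2835 × 0.75556 / (2 × 0.059753) = 2.0102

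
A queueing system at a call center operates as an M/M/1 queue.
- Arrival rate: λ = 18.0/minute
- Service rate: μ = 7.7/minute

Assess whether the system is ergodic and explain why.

Stability requires ρ = λ/(cμ) < 1
ρ = 18.0/(1 × 7.7) = 18.0/7.70 = 2.3377
Since 2.3377 ≥ 1, the system is UNSTABLE.
Queue grows without bound. Need μ > λ = 18.0.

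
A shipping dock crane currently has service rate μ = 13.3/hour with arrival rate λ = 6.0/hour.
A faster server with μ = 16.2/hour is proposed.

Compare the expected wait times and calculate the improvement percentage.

System 1: ρ₁ = 6.0/13.3 = 0.4511, W₁ = 1/(13.3-6.0) = 0.13699
System 2: ρ₂ = 6.0/16.2 = 0.3704, W₂ = 1/(16.2-6.0) = 0.098039
Improvement: (W₁-W₂)/W₁ = (0.13699-0.098039)/0.13699 = 28.43%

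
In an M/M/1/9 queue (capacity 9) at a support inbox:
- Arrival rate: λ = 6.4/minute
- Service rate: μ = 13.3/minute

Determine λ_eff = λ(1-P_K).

ρ = λ/μ = 6.4/13.3 = 0.4812
P₀ = (1-ρ)/(1-ρ^(K+1)) = (1-0.4812)/(1-0.4812^10) = 0.51880/0.99933 = 0.5191
P_K = P₀×ρ^K = 0.519146 × 0.4812^9 = 0.519146 × 0.00138335 = 0.0007182
λ_eff = λ(1-P_K) = 6.4 × (1 - 0.0007182) = 6.4 × 0.99928 = 6.3954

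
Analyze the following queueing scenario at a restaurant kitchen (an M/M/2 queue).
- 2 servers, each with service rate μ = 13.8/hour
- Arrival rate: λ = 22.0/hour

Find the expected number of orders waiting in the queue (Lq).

Traffic intensity: ρ = λ/(cμ) = 22.0/(2×13.8) = 0.7971
Since ρ = 0.7971 < 1, system is stable.
Offered load a = λ/μ = cρ = 22.0/13.8 = 1.5942
P₀ = [ Σₙ₌₀^1 aⁿ/n! + a^2/(2!(1-ρ)) ]⁻¹
Σ = a^0/0! + a^1/1! = 1.0000 + 1.5942 = 2.5942
a^2/(2!(1-ρ)) = 2.5415/(2 × 0.2029) = 6.2629
P₀ = 1/(2.5942 + 6.2629) = 0.1129
Lq = P₀·a^2·ρ / (2!(1-ρ)²) = 0.112903 × 2.54148 × 0.797101 / (2 × 0.0411678) = 2.7779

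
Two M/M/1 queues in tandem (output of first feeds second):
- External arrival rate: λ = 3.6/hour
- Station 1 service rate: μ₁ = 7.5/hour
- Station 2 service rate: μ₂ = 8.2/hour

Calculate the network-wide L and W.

By Jackson's theorem, each station behaves as independent M/M/1.
Station 1: ρ₁ = 3.6/7.5 = 0.4800, L₁ = ρ₁/(1-ρ₁) = λ/(μ₁-λ) = 3.6/3.90 = 0.9231
Station 2: ρ₂ = 3.6/8.2 = 0.4390, L₂ = ρ₂/(1-ρ₂) = λ/(μ₂-λ) = 3.6/4.60 = 0.7826
Total: L = L₁ + L₂ = 0.9231 + 0.7826 = 1.7057
W = L/λ = 1.7057/3.6 = 0.4738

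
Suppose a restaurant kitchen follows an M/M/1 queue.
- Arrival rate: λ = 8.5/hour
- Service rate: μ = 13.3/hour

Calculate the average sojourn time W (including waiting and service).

First, compute utilization: ρ = λ/μ = 8.5/13.3 = 0.6391
For M/M/1: W = 1/(μ-λ)
W = 1/(13.3-8.5) = 1/4.80
W = 0.2083 hours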